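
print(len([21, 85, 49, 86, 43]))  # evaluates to 5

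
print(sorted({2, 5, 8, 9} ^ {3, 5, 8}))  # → [2, 3, 9]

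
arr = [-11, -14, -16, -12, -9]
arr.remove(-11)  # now [-14, -16, -12, -9]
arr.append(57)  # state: [-14, -16, -12, -9, 57]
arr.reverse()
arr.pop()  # -14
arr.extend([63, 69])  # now [57, -9, -12, -16, 63, 69]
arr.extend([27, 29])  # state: [57, -9, -12, -16, 63, 69, 27, 29]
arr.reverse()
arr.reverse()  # [57, -9, -12, -16, 63, 69, 27, 29]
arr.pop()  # 29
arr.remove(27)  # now [57, -9, -12, -16, 63, 69]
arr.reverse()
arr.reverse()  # [57, -9, -12, -16, 63, 69]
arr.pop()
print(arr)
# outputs [57, -9, -12, -16, 63]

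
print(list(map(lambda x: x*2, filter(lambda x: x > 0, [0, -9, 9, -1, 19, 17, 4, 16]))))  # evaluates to [18, 38, 34, 8, 32]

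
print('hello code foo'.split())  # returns ['hello', 'code', 'foo']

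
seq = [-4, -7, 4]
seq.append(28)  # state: [-4, -7, 4, 28]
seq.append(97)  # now [-4, -7, 4, 28, 97]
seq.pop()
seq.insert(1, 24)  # [-4, 24, -7, 4, 28]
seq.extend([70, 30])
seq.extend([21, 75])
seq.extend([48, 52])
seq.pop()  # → 52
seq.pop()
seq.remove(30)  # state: [-4, 24, -7, 4, 28, 70, 21, 75]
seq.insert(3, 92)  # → [-4, 24, -7, 92, 4, 28, 70, 21, 75]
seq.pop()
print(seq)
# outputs [-4, 24, -7, 92, 4, 28, 70, 21]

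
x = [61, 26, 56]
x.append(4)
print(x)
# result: [61, 26, 56, 4]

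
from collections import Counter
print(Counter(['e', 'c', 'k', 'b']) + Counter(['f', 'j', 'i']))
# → Counter({'e': 1, 'c': 1, 'k': 1, 'b': 1, 'f': 1, 'j': 1, 'i': 1})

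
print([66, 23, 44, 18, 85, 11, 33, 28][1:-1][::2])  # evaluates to [23, 18, 11]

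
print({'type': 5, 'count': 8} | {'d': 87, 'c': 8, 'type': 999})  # {'type': 999, 'count': 8, 'd': 87, 'c': 8}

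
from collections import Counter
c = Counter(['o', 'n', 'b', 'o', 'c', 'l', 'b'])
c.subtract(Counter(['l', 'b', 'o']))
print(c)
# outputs Counter({'o': 1, 'n': 1, 'b': 1, 'c': 1, 'l': 0})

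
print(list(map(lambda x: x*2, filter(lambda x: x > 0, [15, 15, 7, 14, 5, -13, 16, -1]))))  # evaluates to [30, 30, 14, 28, 10, 32]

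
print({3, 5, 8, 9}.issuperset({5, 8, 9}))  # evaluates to True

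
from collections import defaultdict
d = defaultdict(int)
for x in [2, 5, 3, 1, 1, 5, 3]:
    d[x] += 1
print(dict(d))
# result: {2: 1, 5: 2, 3: 2, 1: 2}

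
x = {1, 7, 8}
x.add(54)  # {1, 7, 8, 54}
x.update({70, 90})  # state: {1, 7, 8, 54, 70, 90}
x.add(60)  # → {1, 7, 8, 54, 60, 70, 90}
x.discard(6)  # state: {1, 7, 8, 54, 60, 70, 90}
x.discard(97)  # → {1, 7, 8, 54, 60, 70, 90}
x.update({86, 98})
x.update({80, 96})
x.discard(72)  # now {1, 7, 8, 54, 60, 70, 80, 86, 90, 96, 98}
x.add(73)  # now {1, 7, 8, 54, 60, 70, 73, 80, 86, 90, 96, 98}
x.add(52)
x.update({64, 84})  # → {1, 7, 8, 52, 54, 60, 64, 70, 73, 80, 84, 86, 90, 96, 98}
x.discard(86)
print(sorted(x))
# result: [1, 7, 8, 52, 54, 60, 64, 70, 73, 80, 84, 90, 96, 98]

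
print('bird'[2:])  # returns rd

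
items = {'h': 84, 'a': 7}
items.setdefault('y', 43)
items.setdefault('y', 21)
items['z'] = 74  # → {'h': 84, 'a': 7, 'y': 43, 'z': 74}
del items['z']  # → {'h': 84, 'a': 7, 'y': 43}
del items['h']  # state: {'a': 7, 'y': 43}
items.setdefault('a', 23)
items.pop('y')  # 43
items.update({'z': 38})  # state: {'a': 7, 'z': 38}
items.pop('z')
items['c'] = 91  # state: {'a': 7, 'c': 91}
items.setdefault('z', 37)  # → 37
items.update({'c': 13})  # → {'a': 7, 'c': 13, 'z': 37}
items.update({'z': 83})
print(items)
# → {'a': 7, 'c': 13, 'z': 83}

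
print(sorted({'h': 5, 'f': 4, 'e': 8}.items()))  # [('e', 8), ('f', 4), ('h', 5)]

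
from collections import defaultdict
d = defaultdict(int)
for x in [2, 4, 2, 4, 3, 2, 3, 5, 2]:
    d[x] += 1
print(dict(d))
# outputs {2: 4, 4: 2, 3: 2, 5: 1}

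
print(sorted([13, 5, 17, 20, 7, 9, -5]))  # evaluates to [-5, 5, 7, 9, 13, 17, 20]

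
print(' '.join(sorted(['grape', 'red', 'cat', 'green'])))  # cat grape green red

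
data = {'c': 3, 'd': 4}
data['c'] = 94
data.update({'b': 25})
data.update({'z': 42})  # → {'c': 94, 'd': 4, 'b': 25, 'z': 42}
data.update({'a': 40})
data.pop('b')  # 25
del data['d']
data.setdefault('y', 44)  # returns 44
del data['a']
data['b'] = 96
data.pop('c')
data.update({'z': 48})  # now {'z': 48, 'y': 44, 'b': 96}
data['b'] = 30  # {'z': 48, 'y': 44, 'b': 30}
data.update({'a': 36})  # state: {'z': 48, 'y': 44, 'b': 30, 'a': 36}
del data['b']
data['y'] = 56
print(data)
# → {'z': 48, 'y': 56, 'a': 36}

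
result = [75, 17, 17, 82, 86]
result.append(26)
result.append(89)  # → [75, 17, 17, 82, 86, 26, 89]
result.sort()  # [17, 17, 26, 75, 82, 86, 89]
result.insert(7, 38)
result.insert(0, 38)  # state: [38, 17, 17, 26, 75, 82, 86, 89, 38]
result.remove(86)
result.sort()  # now [17, 17, 26, 38, 38, 75, 82, 89]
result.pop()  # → 89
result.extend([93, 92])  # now [17, 17, 26, 38, 38, 75, 82, 93, 92]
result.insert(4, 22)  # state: [17, 17, 26, 38, 22, 38, 75, 82, 93, 92]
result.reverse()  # [92, 93, 82, 75, 38, 22, 38, 26, 17, 17]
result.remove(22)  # [92, 93, 82, 75, 38, 38, 26, 17, 17]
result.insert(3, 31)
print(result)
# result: [92, 93, 82, 31, 75, 38, 38, 26, 17, 17]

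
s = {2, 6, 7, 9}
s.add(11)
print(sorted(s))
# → [2, 6, 7, 9, 11]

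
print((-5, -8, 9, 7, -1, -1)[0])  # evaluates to -5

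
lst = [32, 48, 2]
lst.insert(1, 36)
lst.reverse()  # [2, 48, 36, 32]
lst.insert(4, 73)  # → [2, 48, 36, 32, 73]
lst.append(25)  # [2, 48, 36, 32, 73, 25]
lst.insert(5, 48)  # [2, 48, 36, 32, 73, 48, 25]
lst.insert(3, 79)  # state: [2, 48, 36, 79, 32, 73, 48, 25]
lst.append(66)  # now [2, 48, 36, 79, 32, 73, 48, 25, 66]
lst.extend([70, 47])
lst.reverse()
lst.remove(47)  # [70, 66, 25, 48, 73, 32, 79, 36, 48, 2]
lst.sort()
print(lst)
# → [2, 25, 32, 36, 48, 48, 66, 70, 73, 79]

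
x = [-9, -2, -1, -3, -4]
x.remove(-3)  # [-9, -2, -1, -4]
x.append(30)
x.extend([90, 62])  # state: [-9, -2, -1, -4, 30, 90, 62]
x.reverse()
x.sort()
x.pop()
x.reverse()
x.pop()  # -9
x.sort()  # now [-4, -2, -1, 30, 62]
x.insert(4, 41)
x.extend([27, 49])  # [-4, -2, -1, 30, 41, 62, 27, 49]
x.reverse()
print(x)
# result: [49, 27, 62, 41, 30, -1, -2, -4]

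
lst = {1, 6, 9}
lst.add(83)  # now {1, 6, 9, 83}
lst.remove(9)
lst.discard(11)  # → {1, 6, 83}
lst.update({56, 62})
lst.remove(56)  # {1, 6, 62, 83}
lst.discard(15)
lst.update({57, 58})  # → {1, 6, 57, 58, 62, 83}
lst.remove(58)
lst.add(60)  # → {1, 6, 57, 60, 62, 83}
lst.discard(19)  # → {1, 6, 57, 60, 62, 83}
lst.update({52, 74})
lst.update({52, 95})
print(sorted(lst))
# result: [1, 6, 52, 57, 60, 62, 74, 83, 95]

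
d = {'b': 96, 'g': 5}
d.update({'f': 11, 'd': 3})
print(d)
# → {'b': 96, 'g': 5, 'f': 11, 'd': 3}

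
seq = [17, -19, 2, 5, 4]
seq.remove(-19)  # [17, 2, 5, 4]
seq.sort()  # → [2, 4, 5, 17]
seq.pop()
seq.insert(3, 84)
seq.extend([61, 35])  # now [2, 4, 5, 84, 61, 35]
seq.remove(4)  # [2, 5, 84, 61, 35]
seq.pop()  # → 35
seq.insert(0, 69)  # [69, 2, 5, 84, 61]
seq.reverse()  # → [61, 84, 5, 2, 69]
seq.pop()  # 69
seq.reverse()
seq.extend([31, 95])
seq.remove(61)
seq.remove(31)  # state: [2, 5, 84, 95]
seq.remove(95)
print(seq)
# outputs [2, 5, 84]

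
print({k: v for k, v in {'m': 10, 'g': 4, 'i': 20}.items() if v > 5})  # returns {'m': 10, 'i': 20}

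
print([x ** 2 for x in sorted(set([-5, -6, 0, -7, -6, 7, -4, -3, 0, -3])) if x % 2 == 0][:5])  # [36, 16, 0]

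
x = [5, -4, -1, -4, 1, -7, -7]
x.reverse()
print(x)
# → [-7, -7, 1, -4, -1, -4, 5]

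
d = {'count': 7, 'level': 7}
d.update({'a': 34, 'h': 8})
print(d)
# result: {'count': 7, 'level': 7, 'a': 34, 'h': 8}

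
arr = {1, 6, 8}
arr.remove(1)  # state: {6, 8}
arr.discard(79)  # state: {6, 8}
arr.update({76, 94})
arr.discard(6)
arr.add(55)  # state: {8, 55, 76, 94}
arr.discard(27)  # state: {8, 55, 76, 94}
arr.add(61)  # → {8, 55, 61, 76, 94}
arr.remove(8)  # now {55, 61, 76, 94}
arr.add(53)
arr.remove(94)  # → {53, 55, 61, 76}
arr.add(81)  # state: {53, 55, 61, 76, 81}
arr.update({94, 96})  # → {53, 55, 61, 76, 81, 94, 96}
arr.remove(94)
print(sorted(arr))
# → [53, 55, 61, 76, 81, 96]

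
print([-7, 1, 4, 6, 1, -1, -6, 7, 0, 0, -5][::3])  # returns [-7, 6, -6, 0]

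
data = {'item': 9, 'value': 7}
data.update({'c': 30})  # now {'item': 9, 'value': 7, 'c': 30}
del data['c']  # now {'item': 9, 'value': 7}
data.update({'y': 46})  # {'item': 9, 'value': 7, 'y': 46}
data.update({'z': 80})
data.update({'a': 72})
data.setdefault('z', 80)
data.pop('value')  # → 7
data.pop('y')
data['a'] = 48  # {'item': 9, 'z': 80, 'a': 48}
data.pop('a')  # 48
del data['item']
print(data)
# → {'z': 80}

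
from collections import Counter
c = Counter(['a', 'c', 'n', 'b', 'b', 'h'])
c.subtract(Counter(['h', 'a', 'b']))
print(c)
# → Counter({'c': 1, 'n': 1, 'b': 1, 'a': 0, 'h': 0})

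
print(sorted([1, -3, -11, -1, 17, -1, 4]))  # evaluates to [-11, -3, -1, -1, 1, 4, 17]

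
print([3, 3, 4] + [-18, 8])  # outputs [3, 3, 4, -18, 8]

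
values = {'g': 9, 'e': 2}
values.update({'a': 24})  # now {'g': 9, 'e': 2, 'a': 24}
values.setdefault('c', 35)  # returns 35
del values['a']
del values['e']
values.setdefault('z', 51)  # 51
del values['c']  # {'g': 9, 'z': 51}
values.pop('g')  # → 9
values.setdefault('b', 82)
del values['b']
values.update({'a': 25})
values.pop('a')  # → 25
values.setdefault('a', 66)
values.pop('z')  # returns 51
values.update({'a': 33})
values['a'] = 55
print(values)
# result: {'a': 55}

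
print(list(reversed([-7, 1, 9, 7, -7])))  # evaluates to [-7, 7, 9, 1, -7]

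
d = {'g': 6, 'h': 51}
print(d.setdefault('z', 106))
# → 106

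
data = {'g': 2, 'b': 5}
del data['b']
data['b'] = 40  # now {'g': 2, 'b': 40}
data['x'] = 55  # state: {'g': 2, 'b': 40, 'x': 55}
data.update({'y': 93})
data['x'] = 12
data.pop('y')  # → 93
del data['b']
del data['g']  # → {'x': 12}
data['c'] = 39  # {'x': 12, 'c': 39}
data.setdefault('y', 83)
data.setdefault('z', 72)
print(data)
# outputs {'x': 12, 'c': 39, 'y': 83, 'z': 72}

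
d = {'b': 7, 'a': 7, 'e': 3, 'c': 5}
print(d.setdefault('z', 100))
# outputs 100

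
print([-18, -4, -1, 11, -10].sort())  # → None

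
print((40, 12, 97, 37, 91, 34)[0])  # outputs 40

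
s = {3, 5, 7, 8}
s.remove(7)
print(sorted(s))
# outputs [3, 5, 8]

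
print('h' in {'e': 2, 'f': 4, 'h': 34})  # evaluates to True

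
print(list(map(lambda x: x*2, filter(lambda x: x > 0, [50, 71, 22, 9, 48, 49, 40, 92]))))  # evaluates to [100, 142, 44, 18, 96, 98, 80, 184]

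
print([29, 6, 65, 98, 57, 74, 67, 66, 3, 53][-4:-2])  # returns [67, 66]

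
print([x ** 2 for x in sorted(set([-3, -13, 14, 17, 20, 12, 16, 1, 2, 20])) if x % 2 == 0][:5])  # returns [4, 144, 196, 256, 400]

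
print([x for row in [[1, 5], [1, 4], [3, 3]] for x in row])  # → [1, 5, 1, 4, 3, 3]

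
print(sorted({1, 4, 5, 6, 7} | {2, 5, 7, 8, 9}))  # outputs [1, 2, 4, 5, 6, 7, 8, 9]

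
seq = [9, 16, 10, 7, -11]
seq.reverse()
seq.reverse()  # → [9, 16, 10, 7, -11]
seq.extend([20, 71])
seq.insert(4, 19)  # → [9, 16, 10, 7, 19, -11, 20, 71]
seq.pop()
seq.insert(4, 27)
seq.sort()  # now [-11, 7, 9, 10, 16, 19, 20, 27]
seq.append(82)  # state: [-11, 7, 9, 10, 16, 19, 20, 27, 82]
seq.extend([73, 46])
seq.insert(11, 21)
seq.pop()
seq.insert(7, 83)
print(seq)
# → [-11, 7, 9, 10, 16, 19, 20, 83, 27, 82, 73, 46]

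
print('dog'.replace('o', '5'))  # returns d5g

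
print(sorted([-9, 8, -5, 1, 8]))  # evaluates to [-9, -5, 1, 8, 8]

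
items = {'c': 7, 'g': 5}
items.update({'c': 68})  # {'c': 68, 'g': 5}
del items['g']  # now {'c': 68}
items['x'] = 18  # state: {'c': 68, 'x': 18}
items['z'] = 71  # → {'c': 68, 'x': 18, 'z': 71}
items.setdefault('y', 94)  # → 94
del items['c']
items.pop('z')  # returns 71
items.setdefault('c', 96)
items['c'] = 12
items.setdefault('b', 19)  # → 19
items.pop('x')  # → 18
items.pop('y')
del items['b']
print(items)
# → {'c': 12}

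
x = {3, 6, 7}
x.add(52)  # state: {3, 6, 7, 52}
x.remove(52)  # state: {3, 6, 7}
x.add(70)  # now {3, 6, 7, 70}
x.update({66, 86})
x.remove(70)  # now {3, 6, 7, 66, 86}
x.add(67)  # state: {3, 6, 7, 66, 67, 86}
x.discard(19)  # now {3, 6, 7, 66, 67, 86}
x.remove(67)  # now {3, 6, 7, 66, 86}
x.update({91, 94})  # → {3, 6, 7, 66, 86, 91, 94}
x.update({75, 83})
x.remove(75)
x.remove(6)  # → {3, 7, 66, 83, 86, 91, 94}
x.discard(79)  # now {3, 7, 66, 83, 86, 91, 94}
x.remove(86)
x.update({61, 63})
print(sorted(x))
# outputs [3, 7, 61, 63, 66, 83, 91, 94]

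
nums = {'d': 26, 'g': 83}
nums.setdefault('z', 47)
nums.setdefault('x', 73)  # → 73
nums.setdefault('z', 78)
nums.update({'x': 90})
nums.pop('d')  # 26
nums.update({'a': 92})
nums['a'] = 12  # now {'g': 83, 'z': 47, 'x': 90, 'a': 12}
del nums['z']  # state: {'g': 83, 'x': 90, 'a': 12}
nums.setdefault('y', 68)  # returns 68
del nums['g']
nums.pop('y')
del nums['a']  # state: {'x': 90}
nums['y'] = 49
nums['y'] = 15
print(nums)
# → {'x': 90, 'y': 15}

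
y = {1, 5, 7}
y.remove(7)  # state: {1, 5}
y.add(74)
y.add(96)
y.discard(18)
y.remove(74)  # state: {1, 5, 96}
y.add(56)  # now {1, 5, 56, 96}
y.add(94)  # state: {1, 5, 56, 94, 96}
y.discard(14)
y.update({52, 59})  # {1, 5, 52, 56, 59, 94, 96}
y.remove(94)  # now {1, 5, 52, 56, 59, 96}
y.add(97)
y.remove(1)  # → {5, 52, 56, 59, 96, 97}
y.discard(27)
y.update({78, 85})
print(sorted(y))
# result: [5, 52, 56, 59, 78, 85, 96, 97]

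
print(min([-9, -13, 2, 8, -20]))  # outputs -20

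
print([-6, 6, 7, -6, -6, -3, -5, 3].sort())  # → None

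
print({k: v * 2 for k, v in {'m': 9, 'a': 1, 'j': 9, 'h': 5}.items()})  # {'m': 18, 'a': 2, 'j': 18, 'h': 10}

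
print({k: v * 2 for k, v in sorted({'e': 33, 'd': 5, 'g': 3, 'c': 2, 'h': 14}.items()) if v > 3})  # {'d': 10, 'e': 66, 'h': 28}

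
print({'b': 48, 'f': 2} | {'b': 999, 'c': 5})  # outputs {'b': 999, 'f': 2, 'c': 5}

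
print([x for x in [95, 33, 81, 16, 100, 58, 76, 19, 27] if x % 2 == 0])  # [16, 100, 58, 76]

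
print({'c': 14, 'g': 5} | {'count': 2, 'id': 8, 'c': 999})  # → {'c': 999, 'g': 5, 'count': 2, 'id': 8}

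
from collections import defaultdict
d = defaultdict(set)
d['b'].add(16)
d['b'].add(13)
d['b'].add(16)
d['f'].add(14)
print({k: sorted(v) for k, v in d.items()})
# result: {'b': [13, 16], 'f': [14]}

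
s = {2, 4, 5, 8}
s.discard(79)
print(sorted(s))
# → [2, 4, 5, 8]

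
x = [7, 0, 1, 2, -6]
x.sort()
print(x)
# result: [-6, 0, 1, 2, 7]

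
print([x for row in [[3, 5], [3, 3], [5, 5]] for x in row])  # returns [3, 5, 3, 3, 5, 5]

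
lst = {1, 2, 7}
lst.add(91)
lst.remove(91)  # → {1, 2, 7}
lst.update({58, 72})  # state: {1, 2, 7, 58, 72}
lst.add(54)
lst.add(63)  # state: {1, 2, 7, 54, 58, 63, 72}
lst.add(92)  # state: {1, 2, 7, 54, 58, 63, 72, 92}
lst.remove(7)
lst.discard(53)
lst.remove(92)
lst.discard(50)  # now {1, 2, 54, 58, 63, 72}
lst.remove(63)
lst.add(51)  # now {1, 2, 51, 54, 58, 72}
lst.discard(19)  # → {1, 2, 51, 54, 58, 72}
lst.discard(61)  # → {1, 2, 51, 54, 58, 72}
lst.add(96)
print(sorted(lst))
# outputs [1, 2, 51, 54, 58, 72, 96]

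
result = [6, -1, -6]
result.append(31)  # [6, -1, -6, 31]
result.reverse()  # [31, -6, -1, 6]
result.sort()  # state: [-6, -1, 6, 31]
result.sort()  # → [-6, -1, 6, 31]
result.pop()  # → 31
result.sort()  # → [-6, -1, 6]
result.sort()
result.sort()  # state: [-6, -1, 6]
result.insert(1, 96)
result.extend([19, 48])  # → [-6, 96, -1, 6, 19, 48]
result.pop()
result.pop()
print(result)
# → [-6, 96, -1, 6]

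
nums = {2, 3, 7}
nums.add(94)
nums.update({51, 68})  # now {2, 3, 7, 51, 68, 94}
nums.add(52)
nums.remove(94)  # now {2, 3, 7, 51, 52, 68}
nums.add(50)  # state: {2, 3, 7, 50, 51, 52, 68}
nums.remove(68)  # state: {2, 3, 7, 50, 51, 52}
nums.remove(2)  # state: {3, 7, 50, 51, 52}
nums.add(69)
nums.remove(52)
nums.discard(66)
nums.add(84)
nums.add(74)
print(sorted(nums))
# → [3, 7, 50, 51, 69, 74, 84]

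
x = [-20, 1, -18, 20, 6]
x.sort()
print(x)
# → [-20, -18, 1, 6, 20]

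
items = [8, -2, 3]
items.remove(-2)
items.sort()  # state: [3, 8]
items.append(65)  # [3, 8, 65]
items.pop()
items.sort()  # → [3, 8]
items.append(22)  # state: [3, 8, 22]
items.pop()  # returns 22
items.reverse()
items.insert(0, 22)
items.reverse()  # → [3, 8, 22]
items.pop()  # 22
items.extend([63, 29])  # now [3, 8, 63, 29]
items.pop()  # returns 29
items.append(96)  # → [3, 8, 63, 96]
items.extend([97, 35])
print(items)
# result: [3, 8, 63, 96, 97, 35]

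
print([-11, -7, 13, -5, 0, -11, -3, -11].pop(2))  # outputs 13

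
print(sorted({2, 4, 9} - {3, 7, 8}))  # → [2, 4, 9]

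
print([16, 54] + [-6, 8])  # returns [16, 54, -6, 8]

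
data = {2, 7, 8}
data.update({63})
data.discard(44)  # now {2, 7, 8, 63}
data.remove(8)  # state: {2, 7, 63}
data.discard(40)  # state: {2, 7, 63}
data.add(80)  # {2, 7, 63, 80}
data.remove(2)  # {7, 63, 80}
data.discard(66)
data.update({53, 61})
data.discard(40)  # {7, 53, 61, 63, 80}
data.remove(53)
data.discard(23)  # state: {7, 61, 63, 80}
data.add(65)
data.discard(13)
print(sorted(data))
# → [7, 61, 63, 65, 80]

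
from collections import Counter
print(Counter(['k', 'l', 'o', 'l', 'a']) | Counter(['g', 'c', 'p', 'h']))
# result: Counter({'l': 2, 'k': 1, 'o': 1, 'a': 1, 'g': 1, 'c': 1, 'p': 1, 'h': 1})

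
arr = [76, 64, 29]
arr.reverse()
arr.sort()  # [29, 64, 76]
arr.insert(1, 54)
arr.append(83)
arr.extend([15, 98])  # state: [29, 54, 64, 76, 83, 15, 98]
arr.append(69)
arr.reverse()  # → [69, 98, 15, 83, 76, 64, 54, 29]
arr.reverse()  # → [29, 54, 64, 76, 83, 15, 98, 69]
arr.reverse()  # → [69, 98, 15, 83, 76, 64, 54, 29]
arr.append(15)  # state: [69, 98, 15, 83, 76, 64, 54, 29, 15]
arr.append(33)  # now [69, 98, 15, 83, 76, 64, 54, 29, 15, 33]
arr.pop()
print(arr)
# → [69, 98, 15, 83, 76, 64, 54, 29, 15]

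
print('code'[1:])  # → ode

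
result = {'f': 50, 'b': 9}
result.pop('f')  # 50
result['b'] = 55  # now {'b': 55}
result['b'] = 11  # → {'b': 11}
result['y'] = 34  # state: {'b': 11, 'y': 34}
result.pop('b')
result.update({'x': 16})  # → {'y': 34, 'x': 16}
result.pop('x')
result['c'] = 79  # {'y': 34, 'c': 79}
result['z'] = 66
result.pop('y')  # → 34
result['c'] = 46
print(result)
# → {'c': 46, 'z': 66}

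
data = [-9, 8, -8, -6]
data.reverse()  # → [-6, -8, 8, -9]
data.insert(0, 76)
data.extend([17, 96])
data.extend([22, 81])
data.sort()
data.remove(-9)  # [-8, -6, 8, 17, 22, 76, 81, 96]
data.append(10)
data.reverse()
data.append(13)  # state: [10, 96, 81, 76, 22, 17, 8, -6, -8, 13]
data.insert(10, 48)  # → [10, 96, 81, 76, 22, 17, 8, -6, -8, 13, 48]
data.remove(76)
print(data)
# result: [10, 96, 81, 22, 17, 8, -6, -8, 13, 48]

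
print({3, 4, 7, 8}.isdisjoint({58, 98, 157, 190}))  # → True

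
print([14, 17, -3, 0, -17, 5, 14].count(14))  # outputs 2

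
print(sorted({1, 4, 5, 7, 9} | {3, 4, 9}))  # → [1, 3, 4, 5, 7, 9]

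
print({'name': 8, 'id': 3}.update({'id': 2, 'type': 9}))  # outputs None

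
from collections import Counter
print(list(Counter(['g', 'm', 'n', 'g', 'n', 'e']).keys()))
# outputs ['g', 'm', 'n', 'e']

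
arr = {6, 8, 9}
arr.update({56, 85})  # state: {6, 8, 9, 56, 85}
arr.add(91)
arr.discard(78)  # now {6, 8, 9, 56, 85, 91}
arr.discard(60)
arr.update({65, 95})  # {6, 8, 9, 56, 65, 85, 91, 95}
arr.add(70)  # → {6, 8, 9, 56, 65, 70, 85, 91, 95}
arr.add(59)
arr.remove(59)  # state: {6, 8, 9, 56, 65, 70, 85, 91, 95}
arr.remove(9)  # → {6, 8, 56, 65, 70, 85, 91, 95}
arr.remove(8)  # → {6, 56, 65, 70, 85, 91, 95}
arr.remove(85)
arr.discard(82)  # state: {6, 56, 65, 70, 91, 95}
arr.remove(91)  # {6, 56, 65, 70, 95}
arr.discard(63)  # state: {6, 56, 65, 70, 95}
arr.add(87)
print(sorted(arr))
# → [6, 56, 65, 70, 87, 95]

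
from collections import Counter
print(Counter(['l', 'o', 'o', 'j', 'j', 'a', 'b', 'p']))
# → Counter({'o': 2, 'j': 2, 'l': 1, 'a': 1, 'b': 1, 'p': 1})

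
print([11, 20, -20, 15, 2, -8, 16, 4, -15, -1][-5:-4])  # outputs [-8]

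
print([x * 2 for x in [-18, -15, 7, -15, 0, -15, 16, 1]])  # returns [-36, -30, 14, -30, 0, -30, 32, 2]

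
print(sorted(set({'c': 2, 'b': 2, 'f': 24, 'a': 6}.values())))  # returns [2, 6, 24]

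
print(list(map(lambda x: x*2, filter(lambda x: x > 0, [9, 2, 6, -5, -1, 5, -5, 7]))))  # [18, 4, 12, 10, 14]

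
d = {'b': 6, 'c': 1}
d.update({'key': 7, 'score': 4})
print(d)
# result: {'b': 6, 'c': 1, 'key': 7, 'score': 4}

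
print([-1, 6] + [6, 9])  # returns [-1, 6, 6, 9]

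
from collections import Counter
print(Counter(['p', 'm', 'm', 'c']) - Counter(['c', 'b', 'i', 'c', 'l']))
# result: Counter({'m': 2, 'p': 1})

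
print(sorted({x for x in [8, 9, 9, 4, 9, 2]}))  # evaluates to [2, 4, 8, 9]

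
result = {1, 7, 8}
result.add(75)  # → {1, 7, 8, 75}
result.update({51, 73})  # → {1, 7, 8, 51, 73, 75}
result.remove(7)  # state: {1, 8, 51, 73, 75}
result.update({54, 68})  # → {1, 8, 51, 54, 68, 73, 75}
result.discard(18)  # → {1, 8, 51, 54, 68, 73, 75}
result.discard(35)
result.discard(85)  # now {1, 8, 51, 54, 68, 73, 75}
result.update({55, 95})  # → {1, 8, 51, 54, 55, 68, 73, 75, 95}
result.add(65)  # {1, 8, 51, 54, 55, 65, 68, 73, 75, 95}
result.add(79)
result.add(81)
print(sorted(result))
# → [1, 8, 51, 54, 55, 65, 68, 73, 75, 79, 81, 95]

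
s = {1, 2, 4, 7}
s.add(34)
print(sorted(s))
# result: [1, 2, 4, 7, 34]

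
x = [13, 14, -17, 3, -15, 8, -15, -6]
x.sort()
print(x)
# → [-17, -15, -15, -6, 3, 8, 13, 14]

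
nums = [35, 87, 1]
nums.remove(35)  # [87, 1]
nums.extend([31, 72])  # [87, 1, 31, 72]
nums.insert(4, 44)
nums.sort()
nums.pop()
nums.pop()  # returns 72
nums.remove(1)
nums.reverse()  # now [44, 31]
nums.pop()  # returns 31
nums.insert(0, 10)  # [10, 44]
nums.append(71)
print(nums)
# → [10, 44, 71]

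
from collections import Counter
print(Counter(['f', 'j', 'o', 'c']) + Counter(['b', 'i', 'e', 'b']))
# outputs Counter({'b': 2, 'f': 1, 'j': 1, 'o': 1, 'c': 1, 'i': 1, 'e': 1})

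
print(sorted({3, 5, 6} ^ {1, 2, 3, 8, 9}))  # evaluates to [1, 2, 5, 6, 8, 9]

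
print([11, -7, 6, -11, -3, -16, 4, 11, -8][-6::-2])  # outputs [-11, -7]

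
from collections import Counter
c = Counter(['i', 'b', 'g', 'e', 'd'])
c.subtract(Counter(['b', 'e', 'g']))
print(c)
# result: Counter({'i': 1, 'd': 1, 'b': 0, 'g': 0, 'e': 0})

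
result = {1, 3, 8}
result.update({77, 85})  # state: {1, 3, 8, 77, 85}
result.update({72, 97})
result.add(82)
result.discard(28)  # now {1, 3, 8, 72, 77, 82, 85, 97}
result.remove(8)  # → {1, 3, 72, 77, 82, 85, 97}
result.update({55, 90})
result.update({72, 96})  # {1, 3, 55, 72, 77, 82, 85, 90, 96, 97}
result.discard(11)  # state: {1, 3, 55, 72, 77, 82, 85, 90, 96, 97}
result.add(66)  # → {1, 3, 55, 66, 72, 77, 82, 85, 90, 96, 97}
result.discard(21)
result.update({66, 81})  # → {1, 3, 55, 66, 72, 77, 81, 82, 85, 90, 96, 97}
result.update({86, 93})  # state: {1, 3, 55, 66, 72, 77, 81, 82, 85, 86, 90, 93, 96, 97}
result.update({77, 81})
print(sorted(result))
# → [1, 3, 55, 66, 72, 77, 81, 82, 85, 86, 90, 93, 96, 97]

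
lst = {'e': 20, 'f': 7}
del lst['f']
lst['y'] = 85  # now {'e': 20, 'y': 85}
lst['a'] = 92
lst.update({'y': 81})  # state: {'e': 20, 'y': 81, 'a': 92}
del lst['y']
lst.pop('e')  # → 20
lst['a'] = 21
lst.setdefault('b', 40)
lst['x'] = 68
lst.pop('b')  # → 40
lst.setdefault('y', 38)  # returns 38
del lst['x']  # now {'a': 21, 'y': 38}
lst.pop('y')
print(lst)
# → {'a': 21}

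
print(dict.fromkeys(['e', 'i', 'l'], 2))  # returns {'e': 2, 'i': 2, 'l': 2}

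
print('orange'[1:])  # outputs range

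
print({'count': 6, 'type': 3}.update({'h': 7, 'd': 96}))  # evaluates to None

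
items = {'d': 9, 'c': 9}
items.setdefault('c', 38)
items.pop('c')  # 9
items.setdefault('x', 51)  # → 51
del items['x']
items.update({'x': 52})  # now {'d': 9, 'x': 52}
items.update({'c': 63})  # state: {'d': 9, 'x': 52, 'c': 63}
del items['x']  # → {'d': 9, 'c': 63}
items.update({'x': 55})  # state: {'d': 9, 'c': 63, 'x': 55}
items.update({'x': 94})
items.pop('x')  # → 94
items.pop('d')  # 9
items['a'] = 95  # {'c': 63, 'a': 95}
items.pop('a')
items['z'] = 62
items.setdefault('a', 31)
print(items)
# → {'c': 63, 'z': 62, 'a': 31}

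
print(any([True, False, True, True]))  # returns True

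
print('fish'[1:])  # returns ish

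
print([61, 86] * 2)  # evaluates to [61, 86, 61, 86]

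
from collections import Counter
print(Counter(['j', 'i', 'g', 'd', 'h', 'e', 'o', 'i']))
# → Counter({'i': 2, 'j': 1, 'g': 1, 'd': 1, 'h': 1, 'e': 1, 'o': 1})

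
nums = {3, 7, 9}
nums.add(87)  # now {3, 7, 9, 87}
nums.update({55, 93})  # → {3, 7, 9, 55, 87, 93}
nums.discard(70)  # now {3, 7, 9, 55, 87, 93}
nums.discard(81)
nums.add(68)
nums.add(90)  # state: {3, 7, 9, 55, 68, 87, 90, 93}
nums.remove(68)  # {3, 7, 9, 55, 87, 90, 93}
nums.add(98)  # {3, 7, 9, 55, 87, 90, 93, 98}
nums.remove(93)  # {3, 7, 9, 55, 87, 90, 98}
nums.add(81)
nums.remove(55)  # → {3, 7, 9, 81, 87, 90, 98}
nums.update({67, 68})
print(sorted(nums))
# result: [3, 7, 9, 67, 68, 81, 87, 90, 98]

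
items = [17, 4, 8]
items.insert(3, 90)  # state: [17, 4, 8, 90]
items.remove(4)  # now [17, 8, 90]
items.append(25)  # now [17, 8, 90, 25]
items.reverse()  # [25, 90, 8, 17]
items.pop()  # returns 17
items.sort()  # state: [8, 25, 90]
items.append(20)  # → [8, 25, 90, 20]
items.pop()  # 20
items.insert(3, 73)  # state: [8, 25, 90, 73]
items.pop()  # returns 73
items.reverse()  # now [90, 25, 8]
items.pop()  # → 8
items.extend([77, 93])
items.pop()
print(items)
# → [90, 25, 77]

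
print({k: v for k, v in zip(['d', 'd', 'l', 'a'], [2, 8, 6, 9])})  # {'d': 8, 'l': 6, 'a': 9}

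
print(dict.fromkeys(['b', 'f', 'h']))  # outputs {'b': None, 'f': None, 'h': None}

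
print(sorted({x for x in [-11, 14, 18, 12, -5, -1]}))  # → [-11, -5, -1, 12, 14, 18]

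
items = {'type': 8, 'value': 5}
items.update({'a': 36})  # {'type': 8, 'value': 5, 'a': 36}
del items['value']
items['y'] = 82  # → {'type': 8, 'a': 36, 'y': 82}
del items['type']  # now {'a': 36, 'y': 82}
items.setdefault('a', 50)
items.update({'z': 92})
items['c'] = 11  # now {'a': 36, 'y': 82, 'z': 92, 'c': 11}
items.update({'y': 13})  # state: {'a': 36, 'y': 13, 'z': 92, 'c': 11}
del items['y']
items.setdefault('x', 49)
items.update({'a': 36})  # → {'a': 36, 'z': 92, 'c': 11, 'x': 49}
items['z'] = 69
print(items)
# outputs {'a': 36, 'z': 69, 'c': 11, 'x': 49}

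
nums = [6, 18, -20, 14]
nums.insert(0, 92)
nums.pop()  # 14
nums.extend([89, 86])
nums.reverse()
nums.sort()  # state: [-20, 6, 18, 86, 89, 92]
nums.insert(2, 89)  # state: [-20, 6, 89, 18, 86, 89, 92]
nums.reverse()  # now [92, 89, 86, 18, 89, 6, -20]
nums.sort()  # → [-20, 6, 18, 86, 89, 89, 92]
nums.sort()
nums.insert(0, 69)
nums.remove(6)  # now [69, -20, 18, 86, 89, 89, 92]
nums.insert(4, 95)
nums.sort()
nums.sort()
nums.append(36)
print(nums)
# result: [-20, 18, 69, 86, 89, 89, 92, 95, 36]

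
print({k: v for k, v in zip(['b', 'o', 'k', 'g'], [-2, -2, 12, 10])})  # {'b': -2, 'o': -2, 'k': 12, 'g': 10}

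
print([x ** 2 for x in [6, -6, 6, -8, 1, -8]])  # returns [36, 36, 36, 64, 1, 64]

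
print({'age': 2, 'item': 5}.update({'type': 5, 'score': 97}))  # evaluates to None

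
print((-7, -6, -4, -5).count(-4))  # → 1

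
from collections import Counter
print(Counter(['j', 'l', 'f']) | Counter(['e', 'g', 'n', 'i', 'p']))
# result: Counter({'j': 1, 'l': 1, 'f': 1, 'e': 1, 'g': 1, 'n': 1, 'i': 1, 'p': 1})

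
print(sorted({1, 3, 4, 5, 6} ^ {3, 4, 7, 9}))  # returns [1, 5, 6, 7, 9]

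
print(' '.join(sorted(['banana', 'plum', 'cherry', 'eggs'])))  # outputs banana cherry eggs plum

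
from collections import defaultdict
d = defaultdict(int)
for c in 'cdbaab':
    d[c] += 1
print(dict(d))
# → {'c': 1, 'd': 1, 'b': 2, 'a': 2}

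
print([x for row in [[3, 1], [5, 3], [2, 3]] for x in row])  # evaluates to [3, 1, 5, 3, 2, 3]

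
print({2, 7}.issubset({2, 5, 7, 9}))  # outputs True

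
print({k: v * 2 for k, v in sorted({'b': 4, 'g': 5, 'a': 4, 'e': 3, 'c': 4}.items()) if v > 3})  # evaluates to {'a': 8, 'b': 8, 'c': 8, 'g': 10}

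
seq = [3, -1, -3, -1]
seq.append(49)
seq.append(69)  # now [3, -1, -3, -1, 49, 69]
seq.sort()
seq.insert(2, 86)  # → [-3, -1, 86, -1, 3, 49, 69]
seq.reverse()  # [69, 49, 3, -1, 86, -1, -3]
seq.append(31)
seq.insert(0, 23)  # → [23, 69, 49, 3, -1, 86, -1, -3, 31]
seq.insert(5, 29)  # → [23, 69, 49, 3, -1, 29, 86, -1, -3, 31]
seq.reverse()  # [31, -3, -1, 86, 29, -1, 3, 49, 69, 23]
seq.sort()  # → [-3, -1, -1, 3, 23, 29, 31, 49, 69, 86]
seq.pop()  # 86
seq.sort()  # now [-3, -1, -1, 3, 23, 29, 31, 49, 69]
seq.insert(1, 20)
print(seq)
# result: [-3, 20, -1, -1, 3, 23, 29, 31, 49, 69]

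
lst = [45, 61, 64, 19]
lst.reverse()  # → [19, 64, 61, 45]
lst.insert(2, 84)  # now [19, 64, 84, 61, 45]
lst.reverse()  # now [45, 61, 84, 64, 19]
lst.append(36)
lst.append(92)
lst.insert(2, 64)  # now [45, 61, 64, 84, 64, 19, 36, 92]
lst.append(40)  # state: [45, 61, 64, 84, 64, 19, 36, 92, 40]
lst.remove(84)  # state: [45, 61, 64, 64, 19, 36, 92, 40]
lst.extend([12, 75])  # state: [45, 61, 64, 64, 19, 36, 92, 40, 12, 75]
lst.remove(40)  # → [45, 61, 64, 64, 19, 36, 92, 12, 75]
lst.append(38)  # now [45, 61, 64, 64, 19, 36, 92, 12, 75, 38]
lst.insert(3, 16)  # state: [45, 61, 64, 16, 64, 19, 36, 92, 12, 75, 38]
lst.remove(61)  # [45, 64, 16, 64, 19, 36, 92, 12, 75, 38]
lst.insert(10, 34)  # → [45, 64, 16, 64, 19, 36, 92, 12, 75, 38, 34]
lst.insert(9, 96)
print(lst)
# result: [45, 64, 16, 64, 19, 36, 92, 12, 75, 96, 38, 34]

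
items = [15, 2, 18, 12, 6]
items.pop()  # 6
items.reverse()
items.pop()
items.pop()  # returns 2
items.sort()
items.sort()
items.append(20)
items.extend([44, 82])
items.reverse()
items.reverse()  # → [12, 18, 20, 44, 82]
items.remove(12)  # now [18, 20, 44, 82]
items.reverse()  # [82, 44, 20, 18]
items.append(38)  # [82, 44, 20, 18, 38]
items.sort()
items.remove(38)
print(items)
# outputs [18, 20, 44, 82]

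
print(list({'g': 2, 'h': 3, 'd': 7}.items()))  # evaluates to [('g', 2), ('h', 3), ('d', 7)]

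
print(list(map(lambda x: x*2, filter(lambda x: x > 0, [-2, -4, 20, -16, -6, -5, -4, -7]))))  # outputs [40]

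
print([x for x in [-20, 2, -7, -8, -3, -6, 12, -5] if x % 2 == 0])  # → [-20, 2, -8, -6, 12]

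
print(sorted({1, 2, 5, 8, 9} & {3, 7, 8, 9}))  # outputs [8, 9]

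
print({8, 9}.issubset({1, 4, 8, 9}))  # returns True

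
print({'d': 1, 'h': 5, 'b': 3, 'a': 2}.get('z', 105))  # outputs 105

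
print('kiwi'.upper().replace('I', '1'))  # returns K1W1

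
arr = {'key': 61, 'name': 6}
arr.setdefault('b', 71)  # 71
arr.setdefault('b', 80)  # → 71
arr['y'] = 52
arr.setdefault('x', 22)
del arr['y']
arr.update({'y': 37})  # {'key': 61, 'name': 6, 'b': 71, 'x': 22, 'y': 37}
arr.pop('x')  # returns 22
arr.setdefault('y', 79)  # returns 37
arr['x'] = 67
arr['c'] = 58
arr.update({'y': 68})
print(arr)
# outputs {'key': 61, 'name': 6, 'b': 71, 'y': 68, 'x': 67, 'c': 58}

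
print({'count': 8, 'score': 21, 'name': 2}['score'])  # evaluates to 21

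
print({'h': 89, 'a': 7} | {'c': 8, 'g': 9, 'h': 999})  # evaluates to {'h': 999, 'a': 7, 'c': 8, 'g': 9}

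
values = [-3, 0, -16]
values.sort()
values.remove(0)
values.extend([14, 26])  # [-16, -3, 14, 26]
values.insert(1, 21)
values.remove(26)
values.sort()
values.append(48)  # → [-16, -3, 14, 21, 48]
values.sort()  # [-16, -3, 14, 21, 48]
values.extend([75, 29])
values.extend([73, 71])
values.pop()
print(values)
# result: [-16, -3, 14, 21, 48, 75, 29, 73]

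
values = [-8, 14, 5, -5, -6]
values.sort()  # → [-8, -6, -5, 5, 14]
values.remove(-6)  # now [-8, -5, 5, 14]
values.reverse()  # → [14, 5, -5, -8]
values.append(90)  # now [14, 5, -5, -8, 90]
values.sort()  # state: [-8, -5, 5, 14, 90]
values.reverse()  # [90, 14, 5, -5, -8]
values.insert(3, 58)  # [90, 14, 5, 58, -5, -8]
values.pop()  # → -8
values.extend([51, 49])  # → [90, 14, 5, 58, -5, 51, 49]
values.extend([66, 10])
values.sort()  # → [-5, 5, 10, 14, 49, 51, 58, 66, 90]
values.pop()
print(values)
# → [-5, 5, 10, 14, 49, 51, 58, 66]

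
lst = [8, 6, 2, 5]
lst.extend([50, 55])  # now [8, 6, 2, 5, 50, 55]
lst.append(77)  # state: [8, 6, 2, 5, 50, 55, 77]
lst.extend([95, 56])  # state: [8, 6, 2, 5, 50, 55, 77, 95, 56]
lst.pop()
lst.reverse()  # [95, 77, 55, 50, 5, 2, 6, 8]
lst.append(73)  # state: [95, 77, 55, 50, 5, 2, 6, 8, 73]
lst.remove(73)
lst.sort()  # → [2, 5, 6, 8, 50, 55, 77, 95]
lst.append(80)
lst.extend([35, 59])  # [2, 5, 6, 8, 50, 55, 77, 95, 80, 35, 59]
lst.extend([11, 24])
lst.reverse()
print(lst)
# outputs [24, 11, 59, 35, 80, 95, 77, 55, 50, 8, 6, 5, 2]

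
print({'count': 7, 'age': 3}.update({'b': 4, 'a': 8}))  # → None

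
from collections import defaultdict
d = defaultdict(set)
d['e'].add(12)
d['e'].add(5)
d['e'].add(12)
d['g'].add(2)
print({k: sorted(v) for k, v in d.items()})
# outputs {'e': [5, 12], 'g': [2]}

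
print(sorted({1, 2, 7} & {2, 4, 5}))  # [2]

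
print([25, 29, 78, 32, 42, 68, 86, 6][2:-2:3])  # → [78, 68]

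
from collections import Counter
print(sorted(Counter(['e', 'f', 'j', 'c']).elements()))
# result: ['c', 'e', 'f', 'j']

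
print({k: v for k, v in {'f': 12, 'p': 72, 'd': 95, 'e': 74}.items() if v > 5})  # {'f': 12, 'p': 72, 'd': 95, 'e': 74}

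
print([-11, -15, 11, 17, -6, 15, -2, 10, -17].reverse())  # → None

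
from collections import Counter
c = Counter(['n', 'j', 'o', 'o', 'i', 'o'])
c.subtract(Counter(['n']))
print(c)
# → Counter({'o': 3, 'j': 1, 'i': 1, 'n': 0})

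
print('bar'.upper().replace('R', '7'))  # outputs BA7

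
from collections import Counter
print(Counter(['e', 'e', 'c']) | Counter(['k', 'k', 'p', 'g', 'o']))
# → Counter({'e': 2, 'k': 2, 'c': 1, 'p': 1, 'g': 1, 'o': 1})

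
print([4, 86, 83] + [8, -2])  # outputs [4, 86, 83, 8, -2]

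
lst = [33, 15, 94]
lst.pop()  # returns 94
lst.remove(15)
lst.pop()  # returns 33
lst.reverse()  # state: []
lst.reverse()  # []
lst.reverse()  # []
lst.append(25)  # [25]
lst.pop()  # 25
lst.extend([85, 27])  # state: [85, 27]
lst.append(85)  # [85, 27, 85]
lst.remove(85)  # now [27, 85]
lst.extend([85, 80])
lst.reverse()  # [80, 85, 85, 27]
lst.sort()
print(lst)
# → [27, 80, 85, 85]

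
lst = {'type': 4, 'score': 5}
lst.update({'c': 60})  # {'type': 4, 'score': 5, 'c': 60}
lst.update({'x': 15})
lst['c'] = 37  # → {'type': 4, 'score': 5, 'c': 37, 'x': 15}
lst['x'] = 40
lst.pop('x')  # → 40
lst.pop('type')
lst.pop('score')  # 5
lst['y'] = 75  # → {'c': 37, 'y': 75}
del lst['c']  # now {'y': 75}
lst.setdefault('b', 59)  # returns 59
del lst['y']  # {'b': 59}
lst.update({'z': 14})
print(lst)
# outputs {'b': 59, 'z': 14}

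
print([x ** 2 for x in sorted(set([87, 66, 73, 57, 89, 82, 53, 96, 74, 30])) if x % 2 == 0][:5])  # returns [900, 4356, 5476, 6724, 9216]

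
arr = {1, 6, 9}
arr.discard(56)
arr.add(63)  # {1, 6, 9, 63}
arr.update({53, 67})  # {1, 6, 9, 53, 63, 67}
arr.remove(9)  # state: {1, 6, 53, 63, 67}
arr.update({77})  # {1, 6, 53, 63, 67, 77}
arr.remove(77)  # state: {1, 6, 53, 63, 67}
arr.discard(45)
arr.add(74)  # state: {1, 6, 53, 63, 67, 74}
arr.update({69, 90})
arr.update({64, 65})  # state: {1, 6, 53, 63, 64, 65, 67, 69, 74, 90}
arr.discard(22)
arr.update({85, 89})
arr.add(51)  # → {1, 6, 51, 53, 63, 64, 65, 67, 69, 74, 85, 89, 90}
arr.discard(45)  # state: {1, 6, 51, 53, 63, 64, 65, 67, 69, 74, 85, 89, 90}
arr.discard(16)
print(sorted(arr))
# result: [1, 6, 51, 53, 63, 64, 65, 67, 69, 74, 85, 89, 90]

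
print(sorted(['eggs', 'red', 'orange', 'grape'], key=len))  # ['red', 'eggs', 'grape', 'orange']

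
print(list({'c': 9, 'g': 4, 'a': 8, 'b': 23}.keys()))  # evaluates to ['c', 'g', 'a', 'b']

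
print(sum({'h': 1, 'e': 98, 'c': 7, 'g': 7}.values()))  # 113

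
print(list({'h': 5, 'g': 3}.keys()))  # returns ['h', 'g']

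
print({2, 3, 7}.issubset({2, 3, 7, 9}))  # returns True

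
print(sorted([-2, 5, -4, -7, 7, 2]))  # [-7, -4, -2, 2, 5, 7]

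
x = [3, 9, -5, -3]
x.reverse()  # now [-3, -5, 9, 3]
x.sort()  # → [-5, -3, 3, 9]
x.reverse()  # [9, 3, -3, -5]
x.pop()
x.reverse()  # [-3, 3, 9]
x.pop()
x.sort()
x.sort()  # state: [-3, 3]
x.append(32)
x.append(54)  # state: [-3, 3, 32, 54]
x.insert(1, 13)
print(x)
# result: [-3, 13, 3, 32, 54]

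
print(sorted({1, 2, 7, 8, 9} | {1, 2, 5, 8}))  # [1, 2, 5, 7, 8, 9]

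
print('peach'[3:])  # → ch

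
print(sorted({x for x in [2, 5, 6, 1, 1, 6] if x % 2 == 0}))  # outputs [2, 6]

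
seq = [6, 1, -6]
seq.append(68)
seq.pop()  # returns 68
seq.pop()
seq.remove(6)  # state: [1]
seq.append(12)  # [1, 12]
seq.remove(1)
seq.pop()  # 12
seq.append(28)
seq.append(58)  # [28, 58]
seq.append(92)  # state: [28, 58, 92]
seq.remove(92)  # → [28, 58]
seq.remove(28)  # [58]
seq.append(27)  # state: [58, 27]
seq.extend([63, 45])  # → [58, 27, 63, 45]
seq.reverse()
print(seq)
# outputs [45, 63, 27, 58]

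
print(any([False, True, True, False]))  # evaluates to True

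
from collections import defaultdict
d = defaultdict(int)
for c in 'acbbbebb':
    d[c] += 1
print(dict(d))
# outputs {'a': 1, 'c': 1, 'b': 5, 'e': 1}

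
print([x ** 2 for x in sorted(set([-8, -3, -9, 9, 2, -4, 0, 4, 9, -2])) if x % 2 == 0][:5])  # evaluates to [64, 16, 4, 0, 4]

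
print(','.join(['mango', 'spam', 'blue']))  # mango,spam,blue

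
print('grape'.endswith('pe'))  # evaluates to True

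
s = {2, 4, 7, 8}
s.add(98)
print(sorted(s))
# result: [2, 4, 7, 8, 98]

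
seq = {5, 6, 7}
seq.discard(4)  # {5, 6, 7}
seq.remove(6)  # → {5, 7}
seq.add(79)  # {5, 7, 79}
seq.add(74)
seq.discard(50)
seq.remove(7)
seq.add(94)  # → {5, 74, 79, 94}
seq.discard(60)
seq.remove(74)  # {5, 79, 94}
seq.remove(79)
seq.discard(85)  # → {5, 94}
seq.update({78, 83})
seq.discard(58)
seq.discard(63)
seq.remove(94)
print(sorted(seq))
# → [5, 78, 83]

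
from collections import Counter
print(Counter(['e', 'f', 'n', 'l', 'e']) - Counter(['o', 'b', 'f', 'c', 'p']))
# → Counter({'e': 2, 'n': 1, 'l': 1})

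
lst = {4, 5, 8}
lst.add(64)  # {4, 5, 8, 64}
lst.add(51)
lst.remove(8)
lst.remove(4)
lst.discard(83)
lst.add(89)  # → {5, 51, 64, 89}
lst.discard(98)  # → {5, 51, 64, 89}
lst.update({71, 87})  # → {5, 51, 64, 71, 87, 89}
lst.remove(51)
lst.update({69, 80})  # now {5, 64, 69, 71, 80, 87, 89}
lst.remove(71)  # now {5, 64, 69, 80, 87, 89}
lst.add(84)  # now {5, 64, 69, 80, 84, 87, 89}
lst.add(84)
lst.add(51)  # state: {5, 51, 64, 69, 80, 84, 87, 89}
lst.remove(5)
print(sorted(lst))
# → [51, 64, 69, 80, 84, 87, 89]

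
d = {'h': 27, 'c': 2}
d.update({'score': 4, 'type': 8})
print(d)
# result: {'h': 27, 'c': 2, 'score': 4, 'type': 8}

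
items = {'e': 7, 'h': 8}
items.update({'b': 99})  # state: {'e': 7, 'h': 8, 'b': 99}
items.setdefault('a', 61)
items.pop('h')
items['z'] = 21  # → {'e': 7, 'b': 99, 'a': 61, 'z': 21}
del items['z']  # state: {'e': 7, 'b': 99, 'a': 61}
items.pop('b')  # 99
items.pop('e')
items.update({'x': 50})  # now {'a': 61, 'x': 50}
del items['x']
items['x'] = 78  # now {'a': 61, 'x': 78}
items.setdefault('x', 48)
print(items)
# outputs {'a': 61, 'x': 78}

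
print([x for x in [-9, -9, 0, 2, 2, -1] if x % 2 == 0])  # [0, 2, 2]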